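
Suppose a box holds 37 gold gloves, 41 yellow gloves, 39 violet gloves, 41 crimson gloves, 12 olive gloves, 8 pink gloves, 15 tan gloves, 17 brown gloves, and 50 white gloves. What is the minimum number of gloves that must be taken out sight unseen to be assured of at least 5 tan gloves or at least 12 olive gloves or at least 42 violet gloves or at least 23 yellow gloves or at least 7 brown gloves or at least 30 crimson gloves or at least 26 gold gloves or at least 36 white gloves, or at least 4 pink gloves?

175

The worst case stops just short of every target: 25 gold, 22 yellow, all 39 violet, 29 crimson, 11 olive, 3 pink, 4 tan, 6 brown, 35 white — 25 + 22 + 39 + 29 + 11 + 3 + 4 + 6 + 35 = 174 gloves.
One more glove must push some color to its target, so 174 + 1 = 175.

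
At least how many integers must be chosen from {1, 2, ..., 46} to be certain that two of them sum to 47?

Partition {1, …, 46} into 23 pairs: {1,46}, {2,45}, …, {23,24}.
Choosing 23 integers — say the integers 1 through 23 — takes one from each pair and avoids the property.
Choosing 24 forces two into the same pair by pigeonhole, and those sum to 47. So 24.

24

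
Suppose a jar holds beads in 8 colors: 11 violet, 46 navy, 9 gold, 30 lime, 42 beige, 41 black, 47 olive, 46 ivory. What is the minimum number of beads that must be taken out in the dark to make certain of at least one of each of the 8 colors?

The hardest color to obtain is gold: we could draw every other bead first — 272 − 9 = 263 beads — without a single gold one.
The next draw must be gold, so 263 + 1 = 264.

264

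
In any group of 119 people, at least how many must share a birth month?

10

There are 12 months of the year, which serve as the pigeonholes.
If each of the 12 months of the year held at most 9, the total would be at most 12 × 9 = 108 < 119, a contradiction.
So at least one holds ⌈119/12⌉ = 10.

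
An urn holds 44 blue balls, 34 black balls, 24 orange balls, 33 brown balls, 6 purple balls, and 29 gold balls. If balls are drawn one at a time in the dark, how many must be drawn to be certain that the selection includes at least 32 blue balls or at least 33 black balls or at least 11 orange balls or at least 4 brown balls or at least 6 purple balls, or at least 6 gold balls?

Each of the 6 colors has its own threshold; avoid all of them simultaneously.
The worst case stops just short of every target: 31 blue, 32 black, 10 orange, 3 brown, 5 purple, 5 gold — 31 + 32 + 10 + 3 + 5 + 5 = 86 balls.
One more ball must push some color to its target, so 86 + 1 = 87.

87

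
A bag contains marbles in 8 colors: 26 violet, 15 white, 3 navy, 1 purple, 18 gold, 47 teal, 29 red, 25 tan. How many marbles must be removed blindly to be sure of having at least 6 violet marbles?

The worst case draws every non-violet marble first: 15 + 3 + 1 + 18 + 47 + 29 + 25 = 138.
The next 6 draws are then forced to be violet, giving 138 + 6 = 144.

144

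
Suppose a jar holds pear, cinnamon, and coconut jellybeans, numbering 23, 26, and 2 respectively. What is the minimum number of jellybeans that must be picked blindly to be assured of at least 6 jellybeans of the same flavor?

13

In the worst case we take at most 5 of each flavor, but all 2 coconut (fewer than 5), giving 5 + 5 + 2 = 12.
One more jellybean then forces some flavor to 6, so 12 + 1 = 13.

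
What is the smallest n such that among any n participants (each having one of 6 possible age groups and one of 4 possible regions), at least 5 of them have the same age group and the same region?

There are 6 × 4 = 24 (age group, region) combinations acting as pigeonholes.
With 24 × 4 = 96 participants we could place exactly 4 in each, with no (age group, region) pair reaching 5.
One more forces some (age group, region) pair to hold 5, so 96 + 1 = 97.

97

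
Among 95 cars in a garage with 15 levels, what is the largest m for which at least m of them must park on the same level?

7

The 95 cars fall into 15 levels.
If each of the 15 levels held at most 6, the total would be at most 15 × 6 = 90 < 95, a contradiction.
So at least one holds ⌈95/15⌉ = 7.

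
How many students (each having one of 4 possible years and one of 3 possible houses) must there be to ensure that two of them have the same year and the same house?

13

There are 4 × 3 = 12 (year, house) combinations acting as pigeonholes.
With 12 students we could place one in each, avoiding any repeat.
One more forces some (year, house) pair to hold 2, so 12 + 1 = 13.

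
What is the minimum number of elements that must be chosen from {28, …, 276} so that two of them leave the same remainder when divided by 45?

Use the pigeonhole principle on residue classes: group the integers by remainder mod 45; there are 45 residue classes, each nonempty in this range.
Choosing one from each class (45 integers) avoids any shared remainder.
One more choice must repeat a class, so two differ by a multiple of 45. Hence 45 + 1 = 46.

46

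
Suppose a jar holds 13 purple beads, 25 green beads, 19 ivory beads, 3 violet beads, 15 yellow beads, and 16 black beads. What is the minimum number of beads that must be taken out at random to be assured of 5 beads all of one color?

Treat the 6 colors as pigeonholes.
In the worst case we take at most 4 of each color, but all 3 violet (fewer than 4), giving 4 + 4 + 4 + 3 + 4 + 4 = 23.
One more bead then forces some color to 5, so 23 + 1 = 24.

24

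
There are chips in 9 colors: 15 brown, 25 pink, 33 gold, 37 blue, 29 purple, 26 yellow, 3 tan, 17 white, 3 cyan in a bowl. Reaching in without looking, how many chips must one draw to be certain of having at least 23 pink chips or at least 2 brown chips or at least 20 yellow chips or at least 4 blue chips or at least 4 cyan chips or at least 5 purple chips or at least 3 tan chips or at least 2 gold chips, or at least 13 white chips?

The worst case stops just short of every target: 1 brown, 22 pink, 1 gold, 3 blue, 4 purple, 19 yellow, 2 tan, 12 white, 3 cyan — 1 + 22 + 1 + 3 + 4 + 19 + 2 + 12 + 3 = 67 chips.
One more chip must push some color to its target, so 67 + 1 = 68.

68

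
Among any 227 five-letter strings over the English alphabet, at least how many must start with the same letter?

9

If each of the 26 possible first letters held at most 8, the total would be at most 26 × 8 = 208 < 227, a contradiction.
So at least one holds ⌈227/26⌉ = 9.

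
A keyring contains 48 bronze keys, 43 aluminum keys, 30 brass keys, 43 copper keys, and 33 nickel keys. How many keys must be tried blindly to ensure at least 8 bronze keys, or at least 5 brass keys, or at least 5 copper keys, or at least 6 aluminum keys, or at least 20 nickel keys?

Each of the 5 types has its own threshold; avoid all of them simultaneously.
The worst case stops just short of every target: 7 bronze, 5 aluminum, 4 brass, 4 copper, 19 nickel — 7 + 5 + 4 + 4 + 19 = 39 keys.
One more key must push some type to its target, so 39 + 1 = 40.

40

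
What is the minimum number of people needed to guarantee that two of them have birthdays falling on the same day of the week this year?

There are 7 days of the week acting as pigeonholes.
With 7 people we could place one in each, avoiding any repeat.
One more forces some class to hold 2, so 7 + 1 = 8.

8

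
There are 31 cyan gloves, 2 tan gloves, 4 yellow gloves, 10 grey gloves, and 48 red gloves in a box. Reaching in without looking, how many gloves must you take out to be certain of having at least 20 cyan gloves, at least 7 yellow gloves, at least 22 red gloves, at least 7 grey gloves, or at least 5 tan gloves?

53

Each of the 5 colors has its own threshold; avoid all of them simultaneously.
The worst case stops just short of every target: 19 cyan, all 2 tan, all 4 yellow, 6 grey, 21 red — 19 + 2 + 4 + 6 + 21 = 52 gloves.
One more glove must push some color to its target, so 52 + 1 = 53.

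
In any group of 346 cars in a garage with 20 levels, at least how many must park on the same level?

If each of the 20 levels held at most 17, the total would be at most 20 × 17 = 340 < 346, a contradiction.
So at least one holds ⌈346/20⌉ = 18.

18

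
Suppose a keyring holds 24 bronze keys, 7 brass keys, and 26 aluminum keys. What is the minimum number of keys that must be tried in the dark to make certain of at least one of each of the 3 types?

The hardest type to obtain is brass: we could draw every other key first — 57 − 7 = 50 keys — without a single brass one.
The next draw must be brass, so 50 + 1 = 51.

51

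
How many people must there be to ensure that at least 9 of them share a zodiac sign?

There are 12 zodiac signs acting as pigeonholes.
With 12 × 8 = 96 people we could place exactly 8 in each, with no class reaching 9.
One more forces some class to hold 9, so 96 + 1 = 97.

97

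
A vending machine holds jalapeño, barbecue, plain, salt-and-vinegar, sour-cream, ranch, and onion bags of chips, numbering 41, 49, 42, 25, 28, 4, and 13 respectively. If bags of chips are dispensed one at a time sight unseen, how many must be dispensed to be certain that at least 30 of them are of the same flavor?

Treat the 7 flavors as pigeonholes.
In the worst case we take at most 29 of each flavor, but all 25 salt-and-vinegar, all 28 sour-cream, all 4 ranch, and all 13 onion (fewer than 29), giving 29 + 29 + 29 + 25 + 28 + 4 + 13 = 157.
One more bag of chips then forces some flavor to 30, so 157 + 1 = 158.

158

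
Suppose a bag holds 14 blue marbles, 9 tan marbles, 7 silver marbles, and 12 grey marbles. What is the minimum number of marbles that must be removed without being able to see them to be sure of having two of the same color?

5

Treat the 4 colors as pigeonholes.
The worst case takes 1 marble of each color without reaching 2 of any: 4 × 1 = 4.
The next marble must bring some color to 2, so 4 + 1 = 5.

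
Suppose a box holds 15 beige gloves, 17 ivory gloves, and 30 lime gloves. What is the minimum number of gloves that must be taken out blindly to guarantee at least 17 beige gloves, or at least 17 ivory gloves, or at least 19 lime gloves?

Each of the 3 colors has its own threshold; avoid all of them simultaneously.
The worst case stops just short of every target: all 15 beige, 16 ivory, 18 lime — 15 + 16 + 18 = 49 gloves.
One more glove must push some color to its target, so 49 + 1 = 50.

50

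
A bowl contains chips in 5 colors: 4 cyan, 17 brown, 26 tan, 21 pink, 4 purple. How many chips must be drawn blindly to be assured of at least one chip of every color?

The hardest color to obtain is cyan: we could draw every other chip first — 72 − 4 = 68 chips — without a single cyan one.
The next draw must be cyan, so 68 + 1 = 69.

69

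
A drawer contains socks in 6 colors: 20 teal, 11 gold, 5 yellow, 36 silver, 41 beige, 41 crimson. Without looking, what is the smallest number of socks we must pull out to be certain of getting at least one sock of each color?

150

The hardest color to obtain is yellow: we could draw every other sock first — 154 − 5 = 149 socks — without a single yellow one.
The next draw must be yellow, so 149 + 1 = 150.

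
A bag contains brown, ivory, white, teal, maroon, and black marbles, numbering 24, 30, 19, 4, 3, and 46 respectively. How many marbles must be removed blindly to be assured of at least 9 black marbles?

To avoid black marbles as long as possible, exhaust the other 5 colors first.
The worst case draws every non-black marble first: 24 + 30 + 19 + 4 + 3 = 80.
The next 9 draws are then forced to be black, giving 80 + 9 = 89.

89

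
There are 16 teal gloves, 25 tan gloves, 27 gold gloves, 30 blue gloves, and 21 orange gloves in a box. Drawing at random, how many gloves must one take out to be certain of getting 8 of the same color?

The worst case takes 7 gloves of each color without reaching 8 of any: 5 × 7 = 35.
The next glove must bring some color to 8, so 35 + 1 = 36.

36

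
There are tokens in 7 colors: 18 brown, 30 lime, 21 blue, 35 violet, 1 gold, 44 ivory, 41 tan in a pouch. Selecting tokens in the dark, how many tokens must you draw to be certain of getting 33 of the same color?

167

In the worst case we take at most 32 of each color, but all 18 brown, all 30 lime, all 21 blue, and all 1 gold (fewer than 32), giving 18 + 30 + 21 + 32 + 1 + 32 + 32 = 166.
One more token then forces some color to 33, so 166 + 1 = 167.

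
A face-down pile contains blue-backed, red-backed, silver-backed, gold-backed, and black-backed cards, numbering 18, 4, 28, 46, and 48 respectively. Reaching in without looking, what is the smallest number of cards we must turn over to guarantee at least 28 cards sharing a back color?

104

Treat the 5 back colors as pigeonholes.
In the worst case we take at most 27 of each back color, but all 18 blue-backed and all 4 red-backed (fewer than 27), giving 18 + 4 + 27 + 27 + 27 = 103.
One more card then forces some back color to 28, so 103 + 1 = 104.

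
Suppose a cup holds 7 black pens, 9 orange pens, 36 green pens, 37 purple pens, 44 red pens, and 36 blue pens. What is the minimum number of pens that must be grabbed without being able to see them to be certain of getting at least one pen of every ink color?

The hardest ink color to obtain is black: we could draw every other pen first — 169 − 7 = 162 pens — without a single black one.
The next draw must be black, so 162 + 1 = 163.

163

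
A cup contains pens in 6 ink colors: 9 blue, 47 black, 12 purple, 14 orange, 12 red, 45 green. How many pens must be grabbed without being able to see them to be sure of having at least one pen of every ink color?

131

The hardest ink color to obtain is blue: we could draw every other pen first — 139 − 9 = 130 pens — without a single blue one.
The next draw must be blue, so 130 + 1 = 131.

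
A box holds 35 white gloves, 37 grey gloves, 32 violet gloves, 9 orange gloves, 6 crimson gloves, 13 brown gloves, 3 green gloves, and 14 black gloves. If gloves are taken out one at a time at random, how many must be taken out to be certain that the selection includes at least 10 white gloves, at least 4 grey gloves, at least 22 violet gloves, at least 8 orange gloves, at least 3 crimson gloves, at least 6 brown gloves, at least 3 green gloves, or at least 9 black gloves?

58

The worst case stops just short of every target: 9 white, 3 grey, 21 violet, 7 orange, 2 crimson, 5 brown, 2 green, 8 black — 9 + 3 + 21 + 7 + 2 + 5 + 2 + 8 = 57 gloves.
One more glove must push some color to its target, so 57 + 1 = 58.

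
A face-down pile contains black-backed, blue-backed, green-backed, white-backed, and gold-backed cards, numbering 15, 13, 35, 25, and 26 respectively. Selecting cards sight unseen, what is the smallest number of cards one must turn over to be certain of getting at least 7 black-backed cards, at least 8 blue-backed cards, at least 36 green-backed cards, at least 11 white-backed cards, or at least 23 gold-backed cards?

The worst case stops just short of every target: 6 black-backed, 7 blue-backed, 35 green-backed, 10 white-backed, 22 gold-backed — 6 + 7 + 35 + 10 + 22 = 80 cards.
One more card must push some back color to its target, so 80 + 1 = 81.

81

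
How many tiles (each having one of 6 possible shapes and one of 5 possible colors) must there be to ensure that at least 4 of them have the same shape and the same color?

There are 6 × 5 = 30 (shape, color) combinations acting as pigeonholes.
With 30 × 3 = 90 tiles we could place exactly 3 in each, with no (shape, color) pair reaching 4.
One more forces some (shape, color) pair to hold 4, so 90 + 1 = 91.

91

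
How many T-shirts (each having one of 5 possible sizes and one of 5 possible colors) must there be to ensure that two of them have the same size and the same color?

26

There are 5 × 5 = 25 (size, color) combinations acting as pigeonholes.
With 25 T-shirts we could place one in each, avoiding any repeat.
One more forces some (size, color) pair to hold 2, so 25 + 1 = 26.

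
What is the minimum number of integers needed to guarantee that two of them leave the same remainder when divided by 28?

There are 28 residue classes modulo 28 acting as pigeonholes.
With 28 integers we could place one in each, avoiding any repeat.
One more forces some class to hold 2, so 28 + 1 = 29.

29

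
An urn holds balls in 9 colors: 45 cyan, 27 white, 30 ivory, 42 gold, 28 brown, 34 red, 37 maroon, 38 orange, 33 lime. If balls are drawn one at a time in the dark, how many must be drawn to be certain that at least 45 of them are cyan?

314

To avoid cyan balls as long as possible, exhaust the other 8 colors first.
The worst case draws every non-cyan ball first: 27 + 30 + 42 + 28 + 34 + 37 + 38 + 33 = 269.
The next 45 draws are then forced to be cyan, giving 269 + 45 = 314.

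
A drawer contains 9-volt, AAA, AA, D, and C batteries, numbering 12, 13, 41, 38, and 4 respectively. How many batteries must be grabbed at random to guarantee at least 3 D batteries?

73

The worst case draws every non-D battery first: 12 + 13 + 41 + 4 = 70.
The next 3 draws are then forced to be D, giving 70 + 3 = 73.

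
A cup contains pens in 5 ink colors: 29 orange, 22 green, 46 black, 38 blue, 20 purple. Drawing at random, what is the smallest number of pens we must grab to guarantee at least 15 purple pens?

150

To avoid purple pens as long as possible, exhaust the other 4 ink colors first.
The worst case draws every non-purple pen first: 29 + 22 + 46 + 38 = 135.
The next 15 draws are then forced to be purple, giving 135 + 15 = 150.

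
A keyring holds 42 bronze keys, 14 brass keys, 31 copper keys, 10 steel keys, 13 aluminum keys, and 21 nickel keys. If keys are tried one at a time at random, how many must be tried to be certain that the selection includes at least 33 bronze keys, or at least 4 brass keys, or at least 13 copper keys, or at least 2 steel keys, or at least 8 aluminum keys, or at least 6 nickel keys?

61

Each of the 6 types has its own threshold; avoid all of them simultaneously.
The worst case stops just short of every target: 32 bronze, 3 brass, 12 copper, 1 steel, 7 aluminum, 5 nickel — 32 + 3 + 12 + 1 + 7 + 5 = 60 keys.
One more key must push some type to its target, so 60 + 1 = 61.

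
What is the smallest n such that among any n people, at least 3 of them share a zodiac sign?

25

There are 12 zodiac signs acting as pigeonholes.
With 12 × 2 = 24 people we could place exactly 2 in each, with no class reaching 3.
One more forces some class to hold 3, so 24 + 1 = 25.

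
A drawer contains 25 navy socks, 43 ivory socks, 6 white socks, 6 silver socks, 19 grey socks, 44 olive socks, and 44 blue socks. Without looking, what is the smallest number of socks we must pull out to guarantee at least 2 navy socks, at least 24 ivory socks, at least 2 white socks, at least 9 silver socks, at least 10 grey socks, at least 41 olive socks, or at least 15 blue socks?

95

The worst case stops just short of every target: 1 navy, 23 ivory, 1 white, all 6 silver, 9 grey, 40 olive, 14 blue — 1 + 23 + 1 + 6 + 9 + 40 + 14 = 94 socks.
One more sock must push some color to its target, so 94 + 1 = 95.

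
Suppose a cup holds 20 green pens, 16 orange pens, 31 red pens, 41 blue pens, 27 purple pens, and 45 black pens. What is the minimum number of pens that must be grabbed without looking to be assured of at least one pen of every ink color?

The hardest ink color to obtain is orange: we could draw every other pen first — 180 − 16 = 164 pens — without a single orange one.
The next draw must be orange, so 164 + 1 = 165.

165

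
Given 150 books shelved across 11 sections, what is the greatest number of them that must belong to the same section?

The 150 books fall into 11 sections.
If each of the 11 sections held at most 13, the total would be at most 11 × 13 = 143 < 150, a contradiction.
So at least one holds ⌈150/11⌉ = 14.

14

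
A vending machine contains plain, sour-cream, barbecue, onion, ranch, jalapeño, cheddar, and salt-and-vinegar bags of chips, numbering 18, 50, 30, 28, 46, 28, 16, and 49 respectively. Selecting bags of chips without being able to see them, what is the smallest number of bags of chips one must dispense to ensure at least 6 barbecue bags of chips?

241

To avoid barbecue bags of chips as long as possible, exhaust the other 7 flavors first.
The worst case draws every non-barbecue bag of chips first: 18 + 50 + 28 + 46 + 28 + 16 + 49 = 235.
The next 6 draws are then forced to be barbecue, giving 235 + 6 = 241.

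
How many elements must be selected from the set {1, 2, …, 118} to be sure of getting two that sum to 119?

60

Partition {1, …, 118} into 59 pairs: {1,118}, {2,117}, …, {59,60}.
Choosing 59 integers — say the integers 1 through 59 — takes one from each pair and avoids the property.
Choosing 60 forces two into the same pair by pigeonhole, and those sum to 119. So 60.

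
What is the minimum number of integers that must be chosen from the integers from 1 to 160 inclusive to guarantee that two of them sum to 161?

81

Partition {1, …, 160} into 80 pairs: {1,160}, {2,159}, …, {80,81}.
Choosing 80 integers — say the integers 1 through 80 — takes one from each pair and avoids the property.
Choosing 81 forces two into the same pair by pigeonhole, and those sum to 161. So 81.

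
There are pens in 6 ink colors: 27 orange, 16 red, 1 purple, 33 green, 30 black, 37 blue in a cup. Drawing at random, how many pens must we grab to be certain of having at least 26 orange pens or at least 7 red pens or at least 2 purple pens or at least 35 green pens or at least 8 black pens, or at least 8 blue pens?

The worst case stops just short of every target: 25 orange, 6 red, 1 purple, all 33 green, 7 black, 7 blue — 25 + 6 + 1 + 33 + 7 + 7 = 79 pens.
One more pen must push some ink color to its target, so 79 + 1 = 80.

80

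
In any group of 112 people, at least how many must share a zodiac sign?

10

The 112 people fall into 12 zodiac signs.
If each of the 12 zodiac signs held at most 9, the total would be at most 12 × 9 = 108 < 112, a contradiction.
So at least one holds ⌈112/12⌉ = 10.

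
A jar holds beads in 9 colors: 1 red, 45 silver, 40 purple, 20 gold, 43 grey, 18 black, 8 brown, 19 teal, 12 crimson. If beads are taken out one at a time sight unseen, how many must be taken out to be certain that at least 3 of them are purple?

169

The worst case draws every non-purple bead first: 1 + 45 + 20 + 43 + 18 + 8 + 19 + 12 = 166.
The next 3 draws are then forced to be purple, giving 166 + 3 = 169.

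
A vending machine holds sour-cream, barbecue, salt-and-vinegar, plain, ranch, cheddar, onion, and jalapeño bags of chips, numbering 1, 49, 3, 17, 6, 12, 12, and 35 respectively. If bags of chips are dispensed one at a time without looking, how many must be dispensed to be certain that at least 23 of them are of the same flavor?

96

In the worst case we take at most 22 of each flavor, but all 1 sour-cream, all 3 salt-and-vinegar, all 17 plain, all 6 ranch, all 12 cheddar, and all 12 onion (fewer than 22), giving 1 + 22 + 3 + 17 + 6 + 12 + 12 + 22 = 95.
One more bag of chips then forces some flavor to 23, so 95 + 1 = 96.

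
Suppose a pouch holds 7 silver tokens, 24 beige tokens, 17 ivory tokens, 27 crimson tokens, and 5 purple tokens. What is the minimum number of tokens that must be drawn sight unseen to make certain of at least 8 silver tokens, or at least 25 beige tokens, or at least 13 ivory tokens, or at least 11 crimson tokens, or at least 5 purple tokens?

Each of the 5 colors has its own threshold; avoid all of them simultaneously.
The worst case stops just short of every target: 7 silver, 24 beige, 12 ivory, 10 crimson, 4 purple — 7 + 24 + 12 + 10 + 4 = 57 tokens.
One more token must push some color to its target, so 57 + 1 = 58.

58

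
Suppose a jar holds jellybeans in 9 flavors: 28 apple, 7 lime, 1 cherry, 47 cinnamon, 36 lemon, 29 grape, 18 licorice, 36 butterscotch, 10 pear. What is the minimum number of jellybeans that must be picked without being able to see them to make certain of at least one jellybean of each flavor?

The hardest flavor to obtain is cherry: we could draw every other jellybean first — 212 − 1 = 211 jellybeans — without a single cherry one.
The next draw must be cherry, so 211 + 1 = 212.

212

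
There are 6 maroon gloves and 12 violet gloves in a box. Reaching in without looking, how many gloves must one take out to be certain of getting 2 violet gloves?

8

The worst case draws every non-violet glove first: 6.
The next 2 draws are then forced to be violet, giving 6 + 2 = 8.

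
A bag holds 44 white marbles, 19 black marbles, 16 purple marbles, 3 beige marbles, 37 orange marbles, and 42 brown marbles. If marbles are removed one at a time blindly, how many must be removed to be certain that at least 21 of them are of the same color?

Treat the 6 colors as pigeonholes.
In the worst case we take at most 20 of each color, but all 19 black, all 16 purple, and all 3 beige (fewer than 20), giving 20 + 19 + 16 + 3 + 20 + 20 = 98.
One more marble then forces some color to 21, so 98 + 1 = 99.

99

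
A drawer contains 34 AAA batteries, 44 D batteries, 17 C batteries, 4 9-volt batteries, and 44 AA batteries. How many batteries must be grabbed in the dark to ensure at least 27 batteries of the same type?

100

In the worst case we take at most 26 of each type, but all 17 C and all 4 9-volt (fewer than 26), giving 26 + 26 + 17 + 4 + 26 = 99.
One more battery then forces some type to 27, so 99 + 1 = 100.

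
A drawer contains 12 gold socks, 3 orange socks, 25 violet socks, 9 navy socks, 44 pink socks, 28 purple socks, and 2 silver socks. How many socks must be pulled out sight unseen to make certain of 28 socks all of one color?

In the worst case we take at most 27 of each color, but all 12 gold, all 3 orange, all 25 violet, all 9 navy, and all 2 silver (fewer than 27), giving 12 + 3 + 25 + 9 + 27 + 27 + 2 = 105.
One more sock then forces some color to 28, so 105 + 1 = 106.

106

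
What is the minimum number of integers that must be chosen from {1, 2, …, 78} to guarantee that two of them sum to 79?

Partition {1, …, 78} into 39 pairs: {1,78}, {2,77}, …, {39,40}.
Choosing 39 integers — say the integers 1 through 39 — takes one from each pair and avoids the property.
Choosing 40 forces two into the same pair by pigeonhole, and those sum to 79. So 40.

40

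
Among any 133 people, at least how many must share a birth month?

12

If each of the 12 months of the year held at most 11, the total would be at most 12 × 11 = 132 < 133, a contradiction.
So at least one holds ⌈133/12⌉ = 12.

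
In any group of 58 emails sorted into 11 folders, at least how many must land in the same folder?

If each of the 11 folders held at most 5, the total would be at most 11 × 5 = 55 < 58, a contradiction.
So at least one holds ⌈58/11⌉ = 6.

6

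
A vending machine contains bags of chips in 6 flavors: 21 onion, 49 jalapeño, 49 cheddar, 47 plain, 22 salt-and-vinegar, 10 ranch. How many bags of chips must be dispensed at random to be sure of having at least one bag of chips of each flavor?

The hardest flavor to obtain is ranch: we could draw every other bag of chips first — 198 − 10 = 188 bags of chips — without a single ranch one.
The next draw must be ranch, so 188 + 1 = 189.

189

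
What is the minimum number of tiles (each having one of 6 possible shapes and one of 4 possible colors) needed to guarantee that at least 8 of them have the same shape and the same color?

169

There are 6 × 4 = 24 (shape, color) combinations acting as pigeonholes.
With 24 × 7 = 168 tiles we could place exactly 7 in each, with no (shape, color) pair reaching 8.
One more forces some (shape, color) pair to hold 8, so 168 + 1 = 169.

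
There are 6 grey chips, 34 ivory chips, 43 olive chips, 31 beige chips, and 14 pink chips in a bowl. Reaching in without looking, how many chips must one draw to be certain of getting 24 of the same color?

90

Treat the 5 colors as pigeonholes.
In the worst case we take at most 23 of each color, but all 6 grey and all 14 pink (fewer than 23), giving 6 + 23 + 23 + 23 + 14 = 89.
One more chip then forces some color to 24, so 89 + 1 = 90.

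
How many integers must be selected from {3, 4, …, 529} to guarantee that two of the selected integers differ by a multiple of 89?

Group the integers by remainder mod 89; there are 89 residue classes, each nonempty in this range.
Choosing one from each class (89 integers) avoids any shared remainder.
One more choice must repeat a class, so two differ by a multiple of 89. Hence 89 + 1 = 90.

90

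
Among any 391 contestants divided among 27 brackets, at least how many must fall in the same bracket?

15

If each of the 27 brackets held at most 14, the total would be at most 27 × 14 = 378 < 391, a contradiction.
So at least one holds ⌈391/27⌉ = 15.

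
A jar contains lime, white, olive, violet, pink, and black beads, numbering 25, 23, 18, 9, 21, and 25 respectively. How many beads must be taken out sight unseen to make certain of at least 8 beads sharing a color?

43

The worst case takes 7 beads of each color without reaching 8 of any: 6 × 7 = 42.
The next bead must bring some color to 8, so 42 + 1 = 43.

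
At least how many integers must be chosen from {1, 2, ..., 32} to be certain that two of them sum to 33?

Partition {1, …, 32} into 16 pairs: {1,32}, {2,31}, …, {16,17}.
Choosing 16 integers — say the integers 1 through 16 — takes one from each pair and avoids the property.
Choosing 17 forces two into the same pair by pigeonhole, and those sum to 33. So 17.

17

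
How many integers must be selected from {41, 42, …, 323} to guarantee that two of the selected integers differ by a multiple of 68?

69

Use the pigeonhole principle on residue classes: group the integers by remainder mod 68; there are 68 residue classes, each nonempty in this range.
Choosing one from each class (68 integers) avoids any shared remainder.
One more choice must repeat a class, so two differ by a multiple of 68. Hence 68 + 1 = 69.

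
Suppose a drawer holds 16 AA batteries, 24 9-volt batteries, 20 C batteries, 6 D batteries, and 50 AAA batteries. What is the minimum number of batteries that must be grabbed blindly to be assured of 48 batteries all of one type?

114

In the worst case we take at most 47 of each type, but all 16 AA, all 24 9-volt, all 20 C, and all 6 D (fewer than 47), giving 16 + 24 + 20 + 6 + 47 = 113.
One more battery then forces some type to 48, so 113 + 1 = 114.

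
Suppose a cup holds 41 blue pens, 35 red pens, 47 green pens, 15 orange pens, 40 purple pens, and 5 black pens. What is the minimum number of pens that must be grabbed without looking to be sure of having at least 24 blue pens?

The worst case draws every non-blue pen first: 35 + 47 + 15 + 40 + 5 = 142.
The next 24 draws are then forced to be blue, giving 142 + 24 = 166.

166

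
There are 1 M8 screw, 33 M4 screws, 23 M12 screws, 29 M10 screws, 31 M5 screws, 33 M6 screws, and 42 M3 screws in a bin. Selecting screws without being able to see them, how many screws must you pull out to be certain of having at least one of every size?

192

The hardest size to obtain is M8: we could draw every other screw first — 192 − 1 = 191 screws — without a single M8 one.
The next draw must be M8, so 191 + 1 = 192.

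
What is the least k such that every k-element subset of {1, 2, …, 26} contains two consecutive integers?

14

Partition {1, …, 26} into 13 pairs: {1,2}, {3,4}, …, {25,26}.
Choosing 13 integers — say the 13 even numbers 2, 4, …, 26 — takes one from each pair and avoids the property.
Choosing 14 forces two into the same pair by pigeonhole, and those are consecutive. So 14.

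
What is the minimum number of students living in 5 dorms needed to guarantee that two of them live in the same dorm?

There are 5 dorms acting as pigeonholes.
With 5 students we could place one in each, avoiding any repeat.
One more forces some class to hold 2, so 5 + 1 = 6.

6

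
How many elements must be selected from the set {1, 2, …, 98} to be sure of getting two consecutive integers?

Partition {1, …, 98} into 49 pairs: {1,2}, {3,4}, …, {97,98}.
Choosing 49 integers — say the 49 even numbers 2, 4, …, 98 — takes one from each pair and avoids the property.
Choosing 50 forces two into the same pair by pigeonhole, and those are consecutive. So 50.

50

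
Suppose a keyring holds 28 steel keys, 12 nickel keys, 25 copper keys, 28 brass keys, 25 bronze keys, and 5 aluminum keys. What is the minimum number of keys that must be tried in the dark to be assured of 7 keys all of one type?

36

In the worst case we take at most 6 of each type, but all 5 aluminum (fewer than 6), giving 6 + 6 + 6 + 6 + 6 + 5 = 35.
One more key then forces some type to 7, so 35 + 1 = 36.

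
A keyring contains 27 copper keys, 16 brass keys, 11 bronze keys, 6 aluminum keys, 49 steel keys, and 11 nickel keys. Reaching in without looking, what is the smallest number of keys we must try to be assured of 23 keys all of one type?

In the worst case we take at most 22 of each type, but all 16 brass, all 11 bronze, all 6 aluminum, and all 11 nickel (fewer than 22), giving 22 + 16 + 11 + 6 + 22 + 11 = 88.
One more key then forces some type to 23, so 88 + 1 = 89.

89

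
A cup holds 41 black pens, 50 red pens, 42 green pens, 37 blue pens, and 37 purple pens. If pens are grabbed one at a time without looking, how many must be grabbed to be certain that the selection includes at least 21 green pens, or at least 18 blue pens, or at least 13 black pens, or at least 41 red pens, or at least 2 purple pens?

91

The worst case stops just short of every target: 12 black, 40 red, 20 green, 17 blue, 1 purple — 12 + 40 + 20 + 17 + 1 = 90 pens.
One more pen must push some ink color to its target, so 90 + 1 = 91.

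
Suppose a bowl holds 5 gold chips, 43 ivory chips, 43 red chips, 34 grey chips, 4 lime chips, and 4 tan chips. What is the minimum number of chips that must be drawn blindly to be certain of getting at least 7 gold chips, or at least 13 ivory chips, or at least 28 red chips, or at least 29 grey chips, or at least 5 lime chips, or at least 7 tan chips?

81

The worst case stops just short of every target: all 5 gold, 12 ivory, 27 red, 28 grey, 4 lime, all 4 tan — 5 + 12 + 27 + 28 + 4 + 4 = 80 chips.
One more chip must push some color to its target, so 80 + 1 = 81.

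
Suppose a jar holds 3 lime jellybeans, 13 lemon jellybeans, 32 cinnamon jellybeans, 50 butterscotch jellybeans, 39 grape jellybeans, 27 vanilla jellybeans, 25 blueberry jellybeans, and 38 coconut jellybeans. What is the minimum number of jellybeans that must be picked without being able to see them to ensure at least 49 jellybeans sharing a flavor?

In the worst case we take at most 48 of each flavor, but all 3 lime, all 13 lemon, all 32 cinnamon, all 39 grape, all 27 vanilla, all 25 blueberry, and all 38 coconut (fewer than 48), giving 3 + 13 + 32 + 48 + 39 + 27 + 25 + 38 = 225.
One more jellybean then forces some flavor to 49, so 225 + 1 = 226.

226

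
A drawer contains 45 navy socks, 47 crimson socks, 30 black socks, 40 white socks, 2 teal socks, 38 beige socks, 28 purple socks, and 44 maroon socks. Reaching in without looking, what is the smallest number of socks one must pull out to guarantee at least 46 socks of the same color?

In the worst case we take at most 45 of each color, but all 30 black, all 40 white, all 2 teal, all 38 beige, all 28 purple, and all 44 maroon (fewer than 45), giving 45 + 45 + 30 + 40 + 2 + 38 + 28 + 44 = 272.
One more sock then forces some color to 46, so 272 + 1 = 273.

273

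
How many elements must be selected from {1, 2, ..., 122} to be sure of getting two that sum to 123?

Partition {1, …, 122} into 61 pairs: {1,122}, {2,121}, …, {61,62}.
Choosing 61 integers — say the integers 1 through 61 — takes one from each pair and avoids the property.
Choosing 62 forces two into the same pair by pigeonhole, and those sum to 123. So 62.

62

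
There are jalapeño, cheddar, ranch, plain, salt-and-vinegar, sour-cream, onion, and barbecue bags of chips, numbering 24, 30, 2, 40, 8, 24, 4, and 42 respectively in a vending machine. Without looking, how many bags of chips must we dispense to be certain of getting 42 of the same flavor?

Treat the 8 flavors as pigeonholes.
In the worst case we take at most 41 of each flavor, but all 24 jalapeño, all 30 cheddar, all 2 ranch, all 40 plain, all 8 salt-and-vinegar, all 24 sour-cream, and all 4 onion (fewer than 41), giving 24 + 30 + 2 + 40 + 8 + 24 + 4 + 41 = 173.
One more bag of chips then forces some flavor to 42, so 173 + 1 = 174.

174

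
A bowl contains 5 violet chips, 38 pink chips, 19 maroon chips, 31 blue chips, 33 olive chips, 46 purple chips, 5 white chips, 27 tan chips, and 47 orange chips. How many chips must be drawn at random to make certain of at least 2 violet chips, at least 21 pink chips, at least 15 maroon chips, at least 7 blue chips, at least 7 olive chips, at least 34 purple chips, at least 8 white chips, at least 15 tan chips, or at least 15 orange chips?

The worst case stops just short of every target: 1 violet, 20 pink, 14 maroon, 6 blue, 6 olive, 33 purple, all 5 white, 14 tan, 14 orange — 1 + 20 + 14 + 6 + 6 + 33 + 5 + 14 + 14 = 113 chips.
One more chip must push some color to its target, so 113 + 1 = 114.

114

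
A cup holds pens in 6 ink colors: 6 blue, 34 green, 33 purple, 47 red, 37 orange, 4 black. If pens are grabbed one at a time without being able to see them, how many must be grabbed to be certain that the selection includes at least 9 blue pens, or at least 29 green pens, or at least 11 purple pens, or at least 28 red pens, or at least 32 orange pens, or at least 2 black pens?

Each of the 6 ink colors has its own threshold; avoid all of them simultaneously.
The worst case stops just short of every target: all 6 blue, 28 green, 10 purple, 27 red, 31 orange, 1 black — 6 + 28 + 10 + 27 + 31 + 1 = 103 pens.
One more pen must push some ink color to its target, so 103 + 1 = 104.

104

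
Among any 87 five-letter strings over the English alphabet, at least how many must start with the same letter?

There are 26 possible first letters, which serve as the pigeonholes.
If each of the 26 possible first letters held at most 3, the total would be at most 26 × 3 = 78 < 87, a contradiction.
So at least one holds ⌈87/26⌉ = 4.

4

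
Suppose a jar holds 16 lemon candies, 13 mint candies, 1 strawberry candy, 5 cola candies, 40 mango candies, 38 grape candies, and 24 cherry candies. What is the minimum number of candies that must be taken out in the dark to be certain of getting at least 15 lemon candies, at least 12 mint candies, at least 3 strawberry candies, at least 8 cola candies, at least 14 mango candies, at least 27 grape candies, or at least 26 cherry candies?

95

The worst case stops just short of every target: 14 lemon, 11 mint, all 1 strawberry, all 5 cola, 13 mango, 26 grape, all 24 cherry — 14 + 11 + 1 + 5 + 13 + 26 + 24 = 94 candies.
One more candy must push some flavor to its target, so 94 + 1 = 95.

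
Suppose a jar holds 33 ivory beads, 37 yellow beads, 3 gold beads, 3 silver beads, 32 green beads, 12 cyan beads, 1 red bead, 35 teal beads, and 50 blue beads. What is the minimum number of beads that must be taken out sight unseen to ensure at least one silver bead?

204

To avoid silver beads as long as possible, exhaust the other 8 colors first.
The worst case draws every non-silver bead first: 33 + 37 + 3 + 32 + 12 + 1 + 35 + 50 = 203.
The next draw is then forced to be silver, giving 203 + 1 = 204.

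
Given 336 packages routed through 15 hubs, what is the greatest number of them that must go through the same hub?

23

The 336 packages fall into 15 hubs.
If each of the 15 hubs held at most 22, the total would be at most 15 × 22 = 330 < 336, a contradiction.
So at least one holds ⌈336/15⌉ = 23.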